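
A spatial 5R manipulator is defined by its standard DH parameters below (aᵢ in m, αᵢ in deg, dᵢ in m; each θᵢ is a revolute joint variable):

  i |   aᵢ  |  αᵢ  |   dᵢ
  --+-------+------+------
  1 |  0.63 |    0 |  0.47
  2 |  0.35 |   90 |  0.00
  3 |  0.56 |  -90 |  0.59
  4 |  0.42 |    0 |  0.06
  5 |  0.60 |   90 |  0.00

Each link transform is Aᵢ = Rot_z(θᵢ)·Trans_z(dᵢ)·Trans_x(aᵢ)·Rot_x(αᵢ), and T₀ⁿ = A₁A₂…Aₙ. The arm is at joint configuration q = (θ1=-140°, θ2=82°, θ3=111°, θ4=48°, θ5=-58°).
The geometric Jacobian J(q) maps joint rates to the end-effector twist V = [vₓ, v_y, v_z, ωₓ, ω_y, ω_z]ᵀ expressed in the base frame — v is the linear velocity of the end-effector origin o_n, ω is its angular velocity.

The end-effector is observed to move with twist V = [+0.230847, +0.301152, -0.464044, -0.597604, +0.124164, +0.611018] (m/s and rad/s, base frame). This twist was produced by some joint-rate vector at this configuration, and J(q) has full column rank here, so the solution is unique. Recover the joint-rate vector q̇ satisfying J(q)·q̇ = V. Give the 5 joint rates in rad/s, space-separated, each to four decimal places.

0.1120 0.6610 0.4410 0.8820 -0.4300

o_n = [-0.9228, -0.4216, 1.7853]
J₁: ẑ×o_n = [0.4216, -0.9228, 0.0000], ω = ẑ
J2: z=[0.0000, 0.0000, 1.0000] o=[-0.4826, -0.4050, 0.4700] → [0.0166, -0.4402, 0.0000, 0.0000, 0.0000, 1.0000]
J3: z=[-0.8480, -0.5299, 0.0000] o=[-0.2971, -0.7018, 0.4700] → [-0.6970, 1.1154, -0.5692, -0.8480, -0.5299, 0.0000]
J4: z=[-0.4947, 0.7917, -0.3584] o=[-0.9038, -0.8442, 0.9928] → [0.7789, 0.3989, -0.1941, -0.4947, 0.7917, -0.3584]
J5: z=[-0.4947, 0.7917, -0.3584] o=[-0.7222, -0.5459, 1.2337] → [0.4813, 0.3448, 0.0973, -0.4947, 0.7917, -0.3584]
q̇ = J⁺·V = [0.1120, 0.6610, 0.4410, 0.8820, -0.4300]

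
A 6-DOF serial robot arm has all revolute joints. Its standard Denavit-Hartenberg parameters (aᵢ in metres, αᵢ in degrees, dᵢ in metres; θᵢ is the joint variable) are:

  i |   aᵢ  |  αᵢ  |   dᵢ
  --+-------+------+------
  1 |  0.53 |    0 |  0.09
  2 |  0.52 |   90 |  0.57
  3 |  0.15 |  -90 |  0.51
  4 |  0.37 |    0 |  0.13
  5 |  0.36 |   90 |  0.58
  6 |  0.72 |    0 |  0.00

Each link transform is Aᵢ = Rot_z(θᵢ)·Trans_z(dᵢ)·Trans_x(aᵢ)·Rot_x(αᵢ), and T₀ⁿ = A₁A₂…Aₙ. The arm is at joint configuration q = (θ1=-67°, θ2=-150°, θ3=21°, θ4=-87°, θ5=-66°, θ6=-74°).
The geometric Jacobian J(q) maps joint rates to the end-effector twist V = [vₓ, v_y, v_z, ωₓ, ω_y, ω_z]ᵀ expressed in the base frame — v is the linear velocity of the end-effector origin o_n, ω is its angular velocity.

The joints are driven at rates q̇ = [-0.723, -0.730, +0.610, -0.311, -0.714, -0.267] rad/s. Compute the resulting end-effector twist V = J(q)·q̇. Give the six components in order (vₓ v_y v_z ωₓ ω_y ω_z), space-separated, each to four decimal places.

0.8817 -1.4392 -0.3156 0.1265 0.9663 -2.3665

o_n = [0.7235, 0.5417, 0.5591]
J₁: ẑ×o_n = [-0.5417, 0.7235, 0.0000], ω = ẑ
J2: z=[0.0000, 0.0000, 1.0000] o=[0.2071, -0.4879, 0.0900] → [-1.0295, 0.5164, 0.0000, 0.0000, 0.0000, 1.0000]
J3: z=[0.6018, 0.7986, 0.0000] o=[-0.2082, -0.1749, 0.6600] → [-0.0806, 0.0607, -0.3128, 0.6018, 0.7986, 0.0000]
J4: z=[0.2862, -0.2157, 0.9336] o=[-0.0131, 0.3167, 0.7138] → [-0.1767, 0.7320, 0.2233, 0.2862, -0.2157, 0.9336]
J5: z=[0.2862, -0.2157, 0.9336] o=[0.2320, 0.5946, 0.8421] → [0.1104, 0.5398, 0.0909, 0.2862, -0.2157, 0.9336]
J6: z=[-0.1977, -0.9667, -0.1627] o=[0.7355, 0.4198, 1.2686] → [0.7057, -0.1383, -0.0357, -0.1977, -0.9667, -0.1627]
V = J·q̇ = [0.8817, -1.4392, -0.3156, 0.1265, 0.9663, -2.3665]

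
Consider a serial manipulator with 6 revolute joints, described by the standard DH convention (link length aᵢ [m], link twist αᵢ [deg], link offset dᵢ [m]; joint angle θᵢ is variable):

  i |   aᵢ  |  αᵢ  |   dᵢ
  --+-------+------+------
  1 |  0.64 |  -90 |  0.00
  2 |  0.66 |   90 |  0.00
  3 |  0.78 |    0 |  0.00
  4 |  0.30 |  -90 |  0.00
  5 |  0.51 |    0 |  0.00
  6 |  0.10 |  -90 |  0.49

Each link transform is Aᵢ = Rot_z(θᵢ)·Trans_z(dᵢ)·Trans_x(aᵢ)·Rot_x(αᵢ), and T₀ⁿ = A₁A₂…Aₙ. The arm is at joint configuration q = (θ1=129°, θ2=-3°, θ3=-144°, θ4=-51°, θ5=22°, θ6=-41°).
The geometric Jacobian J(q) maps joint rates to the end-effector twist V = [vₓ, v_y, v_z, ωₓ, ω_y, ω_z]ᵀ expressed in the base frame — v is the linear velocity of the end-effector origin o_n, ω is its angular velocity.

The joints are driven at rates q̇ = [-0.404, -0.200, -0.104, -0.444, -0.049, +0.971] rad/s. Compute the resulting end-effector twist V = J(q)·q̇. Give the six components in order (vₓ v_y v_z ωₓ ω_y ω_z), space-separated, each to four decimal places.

o_n = [0.7297, 0.2227, -0.2072]
J₁: ẑ×o_n = [-0.2227, 0.7297, 0.0000], ω = ẑ
J2: z=[-0.7771, -0.6293, 0.0000] o=[-0.4028, 0.4974, 0.0000] → [0.1304, -0.1611, 0.9261, -0.7771, -0.6293, 0.0000]
J3: z=[0.0329, -0.0407, 0.9986] o=[-0.8175, 1.0096, 0.0345] → [0.7956, 1.5531, 0.0370, 0.0329, -0.0407, 0.9986]
J4: z=[0.0329, -0.0407, 0.9986] o=[-0.0647, 0.8084, 0.0015] → [0.5933, 0.8002, 0.0130, 0.0329, -0.0407, 0.9986]
J5: z=[0.9133, 0.4070, -0.0135] o=[0.0571, 0.5346, -0.0136] → [-0.0830, 0.1677, -0.5586, 0.9133, 0.4070, -0.0135]
J6: z=[0.9133, 0.4070, -0.0135] o=[0.2427, 0.1109, -0.2283] → [0.0101, -0.0259, -0.0961, 0.9133, 0.4070, -0.0135]
V = J·q̇ = [-0.2684, -0.8127, -0.2608, 0.9795, 0.5234, -0.9637]

-0.2684 -0.8127 -0.2608 0.9795 0.5234 -0.9637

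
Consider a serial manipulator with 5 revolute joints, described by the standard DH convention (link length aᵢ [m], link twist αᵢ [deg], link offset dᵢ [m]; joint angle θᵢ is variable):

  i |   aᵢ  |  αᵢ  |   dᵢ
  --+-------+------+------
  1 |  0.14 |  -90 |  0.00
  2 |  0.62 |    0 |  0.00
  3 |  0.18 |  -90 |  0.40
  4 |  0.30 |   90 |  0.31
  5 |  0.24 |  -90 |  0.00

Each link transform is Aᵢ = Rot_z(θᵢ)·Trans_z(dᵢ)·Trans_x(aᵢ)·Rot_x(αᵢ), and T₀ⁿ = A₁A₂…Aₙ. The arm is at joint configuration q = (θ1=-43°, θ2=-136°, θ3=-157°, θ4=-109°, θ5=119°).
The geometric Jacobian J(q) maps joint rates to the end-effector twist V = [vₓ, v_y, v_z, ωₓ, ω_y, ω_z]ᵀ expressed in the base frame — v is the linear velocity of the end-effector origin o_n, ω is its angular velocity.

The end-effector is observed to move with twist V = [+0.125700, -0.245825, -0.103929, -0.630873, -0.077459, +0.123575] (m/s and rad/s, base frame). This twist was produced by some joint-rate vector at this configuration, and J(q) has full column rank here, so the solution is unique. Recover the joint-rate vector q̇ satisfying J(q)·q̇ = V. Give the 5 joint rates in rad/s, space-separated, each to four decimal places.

o_n = [-0.1482, 0.9226, 0.1169]
J₁: ẑ×o_n = [-0.9226, -0.1482, 0.0000], ω = ẑ
J2: z=[0.6820, 0.7314, 0.0000] o=[0.1024, -0.0955, 0.0000] → [0.0855, -0.0797, 0.8776, 0.6820, 0.7314, 0.0000]
J3: z=[0.6820, 0.7314, 0.0000] o=[-0.2238, 0.2087, 0.4307] → [-0.2295, 0.2140, 0.4316, 0.6820, 0.7314, 0.0000]
J4: z=[-0.6732, 0.6278, -0.3907] o=[0.1004, 0.4533, 0.2650] → [0.0904, -0.0025, -0.1598, -0.6732, 0.6278, -0.3907]
J5: z=[-0.4922, 0.0139, 0.8704] o=[0.0573, 0.8814, 0.2338] → [-0.0375, -0.2364, -0.0174, -0.4922, 0.0139, 0.8704]
q̇ = J⁺·V = [0.1080, 0.3200, -0.7470, 0.3700, 0.1840]

0.1080 0.3200 -0.7470 0.3700 0.1840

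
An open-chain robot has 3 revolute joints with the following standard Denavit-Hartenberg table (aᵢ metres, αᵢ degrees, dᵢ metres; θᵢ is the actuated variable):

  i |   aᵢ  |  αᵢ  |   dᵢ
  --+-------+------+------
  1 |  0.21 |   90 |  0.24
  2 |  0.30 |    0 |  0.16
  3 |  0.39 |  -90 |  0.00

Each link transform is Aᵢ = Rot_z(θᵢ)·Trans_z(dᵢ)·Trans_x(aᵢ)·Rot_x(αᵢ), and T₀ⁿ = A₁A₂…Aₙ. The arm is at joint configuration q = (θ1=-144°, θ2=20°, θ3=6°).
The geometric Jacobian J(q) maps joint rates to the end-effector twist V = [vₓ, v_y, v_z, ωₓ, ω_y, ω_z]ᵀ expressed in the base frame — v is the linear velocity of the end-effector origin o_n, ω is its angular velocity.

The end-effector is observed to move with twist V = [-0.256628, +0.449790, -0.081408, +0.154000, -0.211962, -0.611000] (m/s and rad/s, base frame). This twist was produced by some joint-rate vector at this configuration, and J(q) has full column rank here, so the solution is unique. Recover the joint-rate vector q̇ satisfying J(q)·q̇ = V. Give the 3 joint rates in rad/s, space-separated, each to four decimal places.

o_n = [-0.7756, -0.3657, 0.5136]
J₁: ẑ×o_n = [0.3657, -0.7756, 0.0000], ω = ẑ
J2: z=[-0.5878, 0.8090, 0.0000] o=[-0.1699, -0.1234, 0.2400] → [0.2213, 0.1608, 0.6324, -0.5878, 0.8090, 0.0000]
J3: z=[-0.5878, 0.8090, 0.0000] o=[-0.4920, -0.1597, 0.3426] → [0.1383, 0.1005, 0.3505, -0.5878, 0.8090, 0.0000]
q̇ = J⁺·V = [-0.6110, 0.0370, -0.2990]

-0.6110 0.0370 -0.2990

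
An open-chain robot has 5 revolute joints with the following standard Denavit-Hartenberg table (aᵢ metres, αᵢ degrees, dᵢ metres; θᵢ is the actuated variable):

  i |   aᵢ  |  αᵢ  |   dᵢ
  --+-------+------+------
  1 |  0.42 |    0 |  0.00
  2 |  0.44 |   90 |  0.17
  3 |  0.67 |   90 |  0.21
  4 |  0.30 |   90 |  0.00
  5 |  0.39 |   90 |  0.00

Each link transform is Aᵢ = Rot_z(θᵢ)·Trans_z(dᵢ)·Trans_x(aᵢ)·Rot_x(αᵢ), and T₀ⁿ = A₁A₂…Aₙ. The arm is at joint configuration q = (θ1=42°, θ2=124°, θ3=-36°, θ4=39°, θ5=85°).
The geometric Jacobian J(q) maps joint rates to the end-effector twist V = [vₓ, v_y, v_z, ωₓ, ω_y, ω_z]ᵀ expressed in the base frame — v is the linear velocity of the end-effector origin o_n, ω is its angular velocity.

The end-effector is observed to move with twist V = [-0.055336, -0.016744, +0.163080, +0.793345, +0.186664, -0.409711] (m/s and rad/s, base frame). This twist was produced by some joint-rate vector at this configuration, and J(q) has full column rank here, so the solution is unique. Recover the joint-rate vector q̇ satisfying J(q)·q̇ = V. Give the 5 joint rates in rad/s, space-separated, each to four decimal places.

-0.3220 0.6120 0.1570 0.9920 -0.2780

o_n = [-0.5213, 0.9219, -0.6907]
J₁: ẑ×o_n = [-0.9219, -0.5213, 0.0000], ω = ẑ
J2: z=[0.0000, 0.0000, 1.0000] o=[0.3121, 0.2810, 0.0000] → [-0.6408, -0.8334, 0.0000, 0.0000, 0.0000, 1.0000]
J3: z=[0.2419, 0.9703, 0.0000] o=[-0.1148, 0.3875, 0.1700] → [-0.8351, 0.2082, 0.5237, 0.2419, 0.9703, 0.0000]
J4: z=[0.5703, -0.1422, -0.8090] o=[-0.5899, 0.7224, -0.2238] → [0.2278, 0.2107, 0.1235, 0.5703, -0.1422, -0.8090]
J5: z=[-0.6820, -0.6309, -0.3699] o=[-0.7273, 0.9512, -0.3609] → [0.1972, -0.3012, 0.1500, -0.6820, -0.6309, -0.3699]
q̇ = J⁺·V = [-0.3220, 0.6120, 0.1570, 0.9920, -0.2780]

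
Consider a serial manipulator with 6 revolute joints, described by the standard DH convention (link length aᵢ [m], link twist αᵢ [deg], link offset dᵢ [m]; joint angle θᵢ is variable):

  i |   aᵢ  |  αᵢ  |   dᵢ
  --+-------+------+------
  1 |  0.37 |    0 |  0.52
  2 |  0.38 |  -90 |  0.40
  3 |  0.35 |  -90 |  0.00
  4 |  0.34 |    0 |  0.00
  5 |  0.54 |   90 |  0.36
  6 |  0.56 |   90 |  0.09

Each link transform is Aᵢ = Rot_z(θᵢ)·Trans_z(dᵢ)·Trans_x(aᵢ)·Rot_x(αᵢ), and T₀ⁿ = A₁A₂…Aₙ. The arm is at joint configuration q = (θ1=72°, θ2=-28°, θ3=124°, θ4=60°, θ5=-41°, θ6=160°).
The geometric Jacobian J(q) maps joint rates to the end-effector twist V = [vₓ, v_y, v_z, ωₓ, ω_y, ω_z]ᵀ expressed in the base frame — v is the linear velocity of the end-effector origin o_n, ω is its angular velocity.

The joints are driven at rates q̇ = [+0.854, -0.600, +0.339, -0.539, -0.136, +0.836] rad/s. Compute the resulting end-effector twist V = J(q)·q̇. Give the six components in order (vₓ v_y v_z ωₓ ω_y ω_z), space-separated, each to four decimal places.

o_n = [-0.0189, -0.0740, 0.7622]
J₁: ẑ×o_n = [0.0740, -0.0189, 0.0000], ω = ẑ
J2: z=[0.0000, 0.0000, 1.0000] o=[0.1143, 0.3519, 0.5200] → [0.4259, -0.1332, 0.0000, 0.0000, 0.0000, 1.0000]
J3: z=[-0.6947, 0.7193, 0.0000] o=[0.3877, 0.6159, 0.9200] → [-0.1135, -0.1096, 0.7717, -0.6947, 0.7193, 0.0000]
J4: z=[-0.5964, -0.5759, 0.5592] o=[0.2469, 0.4799, 0.6298] → [0.2335, -0.0697, 0.1773, -0.5964, -0.5759, 0.5592]
J5: z=[-0.5964, -0.5759, 0.5592] o=[0.3831, 0.2021, 0.4889] → [-0.0030, -0.0618, -0.0668, -0.5964, -0.5759, 0.5592]
J6: z=[-0.7878, 0.5537, -0.2699] o=[0.0851, -0.3301, 0.2669] → [0.3434, 0.4183, -0.1441, -0.7878, 0.5537, -0.2699]
V = J·q̇ = [-0.0692, 0.4223, 0.0546, -0.4915, 1.0955, -0.3491]

-0.0692 0.4223 0.0546 -0.4915 1.0955 -0.3491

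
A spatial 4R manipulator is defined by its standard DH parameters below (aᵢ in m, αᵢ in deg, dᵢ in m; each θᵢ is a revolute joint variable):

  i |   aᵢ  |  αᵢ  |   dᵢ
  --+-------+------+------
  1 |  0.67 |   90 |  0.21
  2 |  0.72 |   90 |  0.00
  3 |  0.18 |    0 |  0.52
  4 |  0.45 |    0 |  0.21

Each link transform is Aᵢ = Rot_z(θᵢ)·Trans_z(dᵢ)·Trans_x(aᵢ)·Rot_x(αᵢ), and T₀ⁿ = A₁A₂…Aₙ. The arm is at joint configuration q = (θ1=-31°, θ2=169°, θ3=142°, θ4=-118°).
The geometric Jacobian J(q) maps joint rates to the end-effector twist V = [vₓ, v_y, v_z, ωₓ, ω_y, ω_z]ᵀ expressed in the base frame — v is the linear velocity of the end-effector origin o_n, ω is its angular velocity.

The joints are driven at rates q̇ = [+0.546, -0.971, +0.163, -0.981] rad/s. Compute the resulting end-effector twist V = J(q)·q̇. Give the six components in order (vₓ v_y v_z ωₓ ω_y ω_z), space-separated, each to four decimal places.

0.9199 -0.2365 0.8328 0.3663 0.9127 -0.2570

o_n = [-0.2900, -0.1686, 1.1153]
J₁: ẑ×o_n = [0.1686, -0.2900, 0.0000], ω = ẑ
J2: z=[-0.5150, -0.8572, 0.0000] o=[0.5743, -0.3451, 0.2100] → [-0.7760, 0.4663, -0.8318, -0.5150, -0.8572, 0.0000]
J3: z=[0.1636, -0.0983, 0.9816] o=[-0.0315, 0.0189, 0.3474] → [0.1086, -0.3794, -0.0561, 0.1636, -0.0983, 0.9816]
J4: z=[0.1636, -0.0983, 0.9816] o=[0.1158, -0.1989, 0.8308] → [-0.0577, -0.4449, -0.0349, 0.1636, -0.0983, 0.9816]
V = J·q̇ = [0.9199, -0.2365, 0.8328, 0.3663, 0.9127, -0.2570]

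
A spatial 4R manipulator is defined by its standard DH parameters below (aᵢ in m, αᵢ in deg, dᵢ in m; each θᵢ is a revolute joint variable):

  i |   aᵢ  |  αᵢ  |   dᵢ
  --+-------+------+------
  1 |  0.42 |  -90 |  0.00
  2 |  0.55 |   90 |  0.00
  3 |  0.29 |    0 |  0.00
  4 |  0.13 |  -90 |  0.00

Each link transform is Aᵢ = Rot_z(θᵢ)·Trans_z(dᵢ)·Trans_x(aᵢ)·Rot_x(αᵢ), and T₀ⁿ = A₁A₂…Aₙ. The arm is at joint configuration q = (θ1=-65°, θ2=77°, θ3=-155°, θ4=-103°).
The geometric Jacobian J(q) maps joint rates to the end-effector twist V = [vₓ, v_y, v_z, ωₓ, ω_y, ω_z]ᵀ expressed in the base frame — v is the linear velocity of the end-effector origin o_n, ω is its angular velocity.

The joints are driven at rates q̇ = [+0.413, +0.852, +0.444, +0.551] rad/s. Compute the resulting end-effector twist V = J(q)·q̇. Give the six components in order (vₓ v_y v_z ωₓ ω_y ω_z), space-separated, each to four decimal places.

o_n = [0.2064, -0.4317, -0.2535]
J₁: ẑ×o_n = [0.4317, 0.2064, -0.0000], ω = ẑ
J2: z=[0.9063, 0.4226, 0.0000] o=[0.1775, -0.3806, 0.0000] → [-0.1071, 0.2297, -0.0585, 0.9063, 0.4226, 0.0000]
J3: z=[0.4118, -0.8831, 0.2250] o=[0.2298, -0.4928, -0.5359] → [-0.2631, -0.1216, 0.0045, 0.4118, -0.8831, 0.2250]
J4: z=[0.4118, -0.8831, 0.2250] o=[0.0937, -0.4910, -0.2798] → [-0.0366, 0.0145, 0.1239, 0.4118, -0.8831, 0.2250]
V = J·q̇ = [-0.0500, 0.2350, 0.0204, 1.1819, -0.5186, 0.6368]

-0.0500 0.2350 0.0204 1.1819 -0.5186 0.6368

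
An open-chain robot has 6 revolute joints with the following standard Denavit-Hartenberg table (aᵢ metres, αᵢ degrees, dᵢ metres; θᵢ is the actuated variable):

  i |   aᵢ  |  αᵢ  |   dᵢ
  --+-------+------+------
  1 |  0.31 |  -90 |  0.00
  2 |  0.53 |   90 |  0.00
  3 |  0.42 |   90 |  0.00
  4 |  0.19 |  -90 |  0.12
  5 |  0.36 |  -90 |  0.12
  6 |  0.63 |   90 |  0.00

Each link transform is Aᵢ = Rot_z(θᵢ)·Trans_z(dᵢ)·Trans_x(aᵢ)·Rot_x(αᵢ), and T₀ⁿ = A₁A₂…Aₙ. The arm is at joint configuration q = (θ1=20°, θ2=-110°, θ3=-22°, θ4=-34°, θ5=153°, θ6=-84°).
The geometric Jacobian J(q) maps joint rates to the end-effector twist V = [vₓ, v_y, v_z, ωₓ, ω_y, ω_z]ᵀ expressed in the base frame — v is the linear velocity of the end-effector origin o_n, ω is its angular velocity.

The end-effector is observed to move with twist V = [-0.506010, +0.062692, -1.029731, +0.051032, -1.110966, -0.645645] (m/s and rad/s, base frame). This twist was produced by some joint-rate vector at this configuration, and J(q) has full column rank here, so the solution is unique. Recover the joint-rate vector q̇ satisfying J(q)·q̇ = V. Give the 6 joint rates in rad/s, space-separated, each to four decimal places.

o_n = [-0.6668, -0.4416, 0.8688]
J₁: ẑ×o_n = [0.4416, -0.6668, 0.0000], ω = ẑ
J2: z=[-0.3420, 0.9397, 0.0000] o=[0.2913, 0.1060, 0.0000] → [0.8164, 0.2971, 1.0876, -0.3420, 0.9397, 0.0000]
J3: z=[-0.8830, -0.3214, -0.3420] o=[0.1210, 0.0440, 0.4980] → [-0.2852, 0.5968, 0.1756, -0.8830, -0.3214, -0.3420]
J4: z=[0.4375, -0.8274, -0.3520] o=[0.0496, -0.1494, 0.8640] → [-0.1068, 0.2501, -0.7206, 0.4375, -0.8274, -0.3520]
J5: z=[-0.8270, -0.5239, 0.2037] o=[0.1692, -0.2871, 0.9953] → [0.0978, -0.2749, -0.3102, -0.8270, -0.5239, 0.2037]
J6: z=[0.2296, -0.6455, -0.7284] o=[-0.1148, -0.1499, 0.7842] → [-0.2670, 0.3827, -0.4233, 0.2296, -0.6455, -0.7284]
q̇ = J⁺·V = [-0.4120, -0.3740, -0.2980, 0.1790, 0.6610, 0.5590]

-0.4120 -0.3740 -0.2980 0.1790 0.6610 0.5590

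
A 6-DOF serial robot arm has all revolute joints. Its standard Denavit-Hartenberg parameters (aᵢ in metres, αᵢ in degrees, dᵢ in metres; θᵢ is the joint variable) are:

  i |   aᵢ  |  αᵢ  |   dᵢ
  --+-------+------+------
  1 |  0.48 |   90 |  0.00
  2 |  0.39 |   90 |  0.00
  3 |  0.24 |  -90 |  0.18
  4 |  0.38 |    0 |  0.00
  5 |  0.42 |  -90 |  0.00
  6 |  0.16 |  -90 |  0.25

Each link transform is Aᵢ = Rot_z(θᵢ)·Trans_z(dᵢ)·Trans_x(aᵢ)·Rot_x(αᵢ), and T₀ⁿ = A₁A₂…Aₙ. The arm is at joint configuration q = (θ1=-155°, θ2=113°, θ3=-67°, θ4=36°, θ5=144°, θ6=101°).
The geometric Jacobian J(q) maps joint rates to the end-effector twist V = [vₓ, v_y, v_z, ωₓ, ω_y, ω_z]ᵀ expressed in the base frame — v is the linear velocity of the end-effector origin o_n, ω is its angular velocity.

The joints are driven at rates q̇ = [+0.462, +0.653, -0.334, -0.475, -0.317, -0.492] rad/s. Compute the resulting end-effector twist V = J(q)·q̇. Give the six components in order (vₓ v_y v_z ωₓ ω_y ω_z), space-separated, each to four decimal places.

0.4168 0.1098 -0.1548 0.2857 0.5123 -0.5318

o_n = [-0.4113, -0.4199, 0.3635]
J₁: ẑ×o_n = [0.4199, -0.4113, 0.0000], ω = ẑ
J2: z=[-0.4226, 0.9063, 0.0000] o=[-0.4350, -0.2029, 0.0000] → [0.3294, 0.1536, 0.0702, -0.4226, 0.9063, 0.0000]
J3: z=[-0.8343, -0.3890, 0.3907] o=[-0.2969, -0.1385, 0.3590] → [0.1082, -0.0409, 0.1903, -0.8343, -0.3890, 0.3907]
J4: z=[0.1608, 0.5061, 0.8473] o=[-0.3205, -0.3932, 0.5156] → [-0.0544, -0.0524, 0.0416, 0.1608, 0.5061, 0.8473]
J5: z=[0.1608, 0.5061, 0.8473] o=[0.0280, -0.5430, 0.5389] → [-0.1931, -0.3439, 0.2421, 0.1608, 0.5061, 0.8473]
J6: z=[-0.8343, -0.3890, 0.3907] o=[-0.1935, -0.2197, 0.3879] → [0.0877, -0.1054, 0.0824, -0.8343, -0.3890, 0.3907]
V = J·q̇ = [0.4168, 0.1098, -0.1548, 0.2857, 0.5123, -0.5318]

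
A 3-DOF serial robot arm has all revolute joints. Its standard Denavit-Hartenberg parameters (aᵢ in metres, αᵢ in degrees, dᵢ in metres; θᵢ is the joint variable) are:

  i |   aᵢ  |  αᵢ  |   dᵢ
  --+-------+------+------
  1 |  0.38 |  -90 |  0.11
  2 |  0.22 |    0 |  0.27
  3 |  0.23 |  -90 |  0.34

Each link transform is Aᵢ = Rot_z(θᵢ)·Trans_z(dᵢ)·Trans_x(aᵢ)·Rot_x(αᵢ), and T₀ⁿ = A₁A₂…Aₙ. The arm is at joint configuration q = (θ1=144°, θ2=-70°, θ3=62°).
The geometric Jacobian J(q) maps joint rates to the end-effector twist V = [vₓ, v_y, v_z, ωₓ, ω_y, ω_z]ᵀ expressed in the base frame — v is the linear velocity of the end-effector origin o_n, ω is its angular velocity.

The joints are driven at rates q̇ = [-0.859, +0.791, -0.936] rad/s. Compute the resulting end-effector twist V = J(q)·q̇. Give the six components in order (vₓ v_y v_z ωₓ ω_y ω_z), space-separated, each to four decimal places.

o_n = [-0.9111, -0.0920, 0.3487]
J₁: ẑ×o_n = [0.0920, -0.9111, 0.0000], ω = ẑ
J2: z=[-0.5878, -0.8090, 0.0000] o=[-0.3074, 0.2234, 0.1100] → [-0.1931, 0.1403, -0.3030, -0.5878, -0.8090, 0.0000]
J3: z=[-0.5878, -0.8090, 0.0000] o=[-0.5270, 0.0492, 0.3167] → [-0.0259, 0.0188, -0.2278, -0.5878, -0.8090, 0.0000]
V = J·q̇ = [-0.2076, 0.8760, -0.0265, 0.0852, 0.1173, -0.8590]

-0.2076 0.8760 -0.0265 0.0852 0.1173 -0.8590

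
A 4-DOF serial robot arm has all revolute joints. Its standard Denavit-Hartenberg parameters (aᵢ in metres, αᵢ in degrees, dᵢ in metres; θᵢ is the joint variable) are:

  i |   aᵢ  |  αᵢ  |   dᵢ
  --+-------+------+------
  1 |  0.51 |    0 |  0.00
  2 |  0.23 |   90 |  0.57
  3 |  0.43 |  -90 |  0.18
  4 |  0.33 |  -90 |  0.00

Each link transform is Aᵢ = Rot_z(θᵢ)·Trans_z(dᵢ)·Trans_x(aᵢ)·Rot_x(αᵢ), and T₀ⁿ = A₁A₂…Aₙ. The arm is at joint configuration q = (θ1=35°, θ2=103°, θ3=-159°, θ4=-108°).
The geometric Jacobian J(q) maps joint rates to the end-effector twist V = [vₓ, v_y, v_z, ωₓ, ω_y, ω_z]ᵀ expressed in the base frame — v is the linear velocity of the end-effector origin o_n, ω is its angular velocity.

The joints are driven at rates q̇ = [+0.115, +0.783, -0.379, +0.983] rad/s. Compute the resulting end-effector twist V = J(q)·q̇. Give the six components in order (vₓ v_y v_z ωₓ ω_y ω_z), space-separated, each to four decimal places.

-0.0032 0.2476 0.0055 -0.5154 -0.0459 -0.0197

o_n = [0.8049, 0.6085, 0.4524]
J₁: ẑ×o_n = [-0.6085, 0.8049, 0.0000], ω = ẑ
J2: z=[0.0000, 0.0000, 1.0000] o=[0.4178, 0.2925, 0.0000] → [-0.3160, 0.3871, 0.0000, 0.0000, 0.0000, 1.0000]
J3: z=[0.6691, 0.7431, 0.0000] o=[0.2468, 0.4464, 0.5700] → [-0.0874, 0.0787, -0.3062, 0.6691, 0.7431, 0.0000]
J4: z=[-0.2663, 0.2398, -0.9336] o=[0.6656, 0.3116, 0.4159] → [0.2860, -0.1203, -0.1125, -0.2663, 0.2398, -0.9336]
V = J·q̇ = [-0.0032, 0.2476, 0.0055, -0.5154, -0.0459, -0.0197]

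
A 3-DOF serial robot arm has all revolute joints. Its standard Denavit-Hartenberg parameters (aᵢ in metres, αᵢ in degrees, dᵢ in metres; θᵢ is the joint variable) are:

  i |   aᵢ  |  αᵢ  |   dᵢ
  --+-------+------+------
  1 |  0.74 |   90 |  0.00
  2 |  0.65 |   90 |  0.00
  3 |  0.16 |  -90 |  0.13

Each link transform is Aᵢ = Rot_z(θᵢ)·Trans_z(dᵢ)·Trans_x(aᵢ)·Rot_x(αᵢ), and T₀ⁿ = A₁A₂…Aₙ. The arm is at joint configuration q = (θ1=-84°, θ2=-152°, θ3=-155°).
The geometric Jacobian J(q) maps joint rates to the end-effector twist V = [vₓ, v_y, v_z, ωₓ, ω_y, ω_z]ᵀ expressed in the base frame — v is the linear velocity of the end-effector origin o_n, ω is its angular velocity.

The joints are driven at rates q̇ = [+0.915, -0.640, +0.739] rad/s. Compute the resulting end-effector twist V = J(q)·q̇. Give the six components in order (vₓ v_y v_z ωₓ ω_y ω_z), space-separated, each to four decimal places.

0.2994 0.2167 0.3010 0.6002 0.4119 1.5675

o_n = [0.0916, -0.2247, -0.1223]
J₁: ẑ×o_n = [0.2247, 0.0916, -0.0000], ω = ẑ
J2: z=[-0.9945, -0.1045, 0.0000] o=[0.0774, -0.7359, 0.0000] → [0.0128, -0.1216, -0.5069, -0.9945, -0.1045, 0.0000]
J3: z=[-0.0491, 0.4669, 0.8829] o=[0.0174, -0.1652, -0.3052] → [0.1380, 0.0745, -0.0317, -0.0491, 0.4669, 0.8829]
V = J·q̇ = [0.2994, 0.2167, 0.3010, 0.6002, 0.4119, 1.5675]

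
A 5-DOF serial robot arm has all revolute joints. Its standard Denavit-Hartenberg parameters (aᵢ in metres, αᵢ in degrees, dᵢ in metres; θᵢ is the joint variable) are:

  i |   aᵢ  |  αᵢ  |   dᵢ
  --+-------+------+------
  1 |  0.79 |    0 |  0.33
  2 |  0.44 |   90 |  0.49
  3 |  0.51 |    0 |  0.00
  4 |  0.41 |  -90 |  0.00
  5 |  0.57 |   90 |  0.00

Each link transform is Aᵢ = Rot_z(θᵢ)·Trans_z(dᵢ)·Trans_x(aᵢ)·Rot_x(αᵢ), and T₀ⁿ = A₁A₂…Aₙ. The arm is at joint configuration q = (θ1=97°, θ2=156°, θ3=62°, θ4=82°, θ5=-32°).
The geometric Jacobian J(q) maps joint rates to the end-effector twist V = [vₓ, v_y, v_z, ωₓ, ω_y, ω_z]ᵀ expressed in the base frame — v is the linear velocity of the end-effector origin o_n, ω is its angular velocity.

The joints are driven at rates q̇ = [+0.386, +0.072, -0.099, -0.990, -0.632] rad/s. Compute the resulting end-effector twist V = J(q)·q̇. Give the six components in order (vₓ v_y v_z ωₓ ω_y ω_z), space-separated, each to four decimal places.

o_n = [-0.3725, 0.9139, 1.7954]
J₁: ẑ×o_n = [-0.9139, -0.3725, 0.0000], ω = ẑ
J2: z=[0.0000, 0.0000, 1.0000] o=[-0.0963, 0.7841, 0.3300] → [-0.1298, -0.2762, 0.0000, 0.0000, 0.0000, 1.0000]
J3: z=[-0.9563, 0.2924, 0.0000] o=[-0.2249, 0.3633, 0.8200] → [0.2852, 0.9328, -0.4833, -0.9563, 0.2924, 0.0000]
J4: z=[-0.9563, 0.2924, 0.0000] o=[-0.2949, 0.1344, 1.2703] → [0.1535, 0.5022, -0.7228, -0.9563, 0.2924, 0.0000]
J5: z=[0.1719, 0.5621, -0.8090] o=[-0.1979, 0.4516, 1.5113] → [0.5337, 0.0924, 0.1775, 0.1719, 0.5621, -0.8090]
V = J·q̇ = [-0.8796, -0.8115, 0.6512, 0.9328, -0.6736, 0.9693]

-0.8796 -0.8115 0.6512 0.9328 -0.6736 0.9693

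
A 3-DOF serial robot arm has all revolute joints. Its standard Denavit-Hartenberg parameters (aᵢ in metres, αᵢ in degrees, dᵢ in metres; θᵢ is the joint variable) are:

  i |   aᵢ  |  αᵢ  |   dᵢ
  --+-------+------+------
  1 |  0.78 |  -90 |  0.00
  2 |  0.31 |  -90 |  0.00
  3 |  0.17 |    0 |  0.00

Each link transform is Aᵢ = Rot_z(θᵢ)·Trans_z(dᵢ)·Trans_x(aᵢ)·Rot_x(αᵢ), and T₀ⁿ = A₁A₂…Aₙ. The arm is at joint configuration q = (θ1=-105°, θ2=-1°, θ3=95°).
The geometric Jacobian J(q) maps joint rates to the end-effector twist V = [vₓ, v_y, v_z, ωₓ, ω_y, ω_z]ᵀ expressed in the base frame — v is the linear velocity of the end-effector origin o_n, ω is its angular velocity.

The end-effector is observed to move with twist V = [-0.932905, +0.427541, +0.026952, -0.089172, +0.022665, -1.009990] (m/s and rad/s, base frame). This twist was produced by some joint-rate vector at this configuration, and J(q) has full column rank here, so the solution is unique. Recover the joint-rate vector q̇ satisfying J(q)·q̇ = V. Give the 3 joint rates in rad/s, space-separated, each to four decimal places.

-0.9420 -0.0920 0.0680

o_n = [-0.4418, -0.9947, 0.0052]
J₁: ẑ×o_n = [0.9947, -0.4418, 0.0000], ω = ẑ
J2: z=[0.9659, -0.2588, 0.0000] o=[-0.2019, -0.7534, 0.0000] → [-0.0013, -0.0050, -0.2951, 0.9659, -0.2588, 0.0000]
J3: z=[-0.0045, -0.0169, -0.9998] o=[-0.2821, -1.0528, 0.0054] → [0.0581, 0.1597, -0.0030, -0.0045, -0.0169, -0.9998]
q̇ = J⁺·V = [-0.9420, -0.0920, 0.0680]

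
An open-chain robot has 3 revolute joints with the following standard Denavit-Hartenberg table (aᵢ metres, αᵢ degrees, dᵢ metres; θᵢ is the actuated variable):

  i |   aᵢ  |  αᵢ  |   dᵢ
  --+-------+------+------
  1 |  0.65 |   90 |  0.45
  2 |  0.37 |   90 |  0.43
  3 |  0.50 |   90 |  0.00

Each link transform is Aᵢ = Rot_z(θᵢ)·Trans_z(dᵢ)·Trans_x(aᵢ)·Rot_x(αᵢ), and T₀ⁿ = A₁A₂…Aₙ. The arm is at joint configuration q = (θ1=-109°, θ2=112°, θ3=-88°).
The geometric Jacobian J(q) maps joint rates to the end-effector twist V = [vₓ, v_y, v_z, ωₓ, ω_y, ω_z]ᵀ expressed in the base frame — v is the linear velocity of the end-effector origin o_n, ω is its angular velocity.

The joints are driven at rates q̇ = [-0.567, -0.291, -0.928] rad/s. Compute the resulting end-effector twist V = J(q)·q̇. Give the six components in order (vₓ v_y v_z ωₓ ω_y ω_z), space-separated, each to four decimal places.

-0.3588 -0.2125 -0.3877 0.5553 0.7188 -0.9146

o_n = [-0.0985, -0.5000, 0.8092]
J₁: ẑ×o_n = [0.5000, -0.0985, 0.0000], ω = ẑ
J2: z=[-0.9455, 0.3256, 0.0000] o=[-0.2116, -0.6146, 0.4500] → [0.1170, 0.3397, -0.1451, -0.9455, 0.3256, 0.0000]
J3: z=[-0.3019, -0.8767, 0.3746] o=[-0.5731, -0.3435, 0.7931] → [0.0444, 0.1827, 0.4633, -0.3019, -0.8767, 0.3746]
V = J·q̇ = [-0.3588, -0.2125, -0.3877, 0.5553, 0.7188, -0.9146]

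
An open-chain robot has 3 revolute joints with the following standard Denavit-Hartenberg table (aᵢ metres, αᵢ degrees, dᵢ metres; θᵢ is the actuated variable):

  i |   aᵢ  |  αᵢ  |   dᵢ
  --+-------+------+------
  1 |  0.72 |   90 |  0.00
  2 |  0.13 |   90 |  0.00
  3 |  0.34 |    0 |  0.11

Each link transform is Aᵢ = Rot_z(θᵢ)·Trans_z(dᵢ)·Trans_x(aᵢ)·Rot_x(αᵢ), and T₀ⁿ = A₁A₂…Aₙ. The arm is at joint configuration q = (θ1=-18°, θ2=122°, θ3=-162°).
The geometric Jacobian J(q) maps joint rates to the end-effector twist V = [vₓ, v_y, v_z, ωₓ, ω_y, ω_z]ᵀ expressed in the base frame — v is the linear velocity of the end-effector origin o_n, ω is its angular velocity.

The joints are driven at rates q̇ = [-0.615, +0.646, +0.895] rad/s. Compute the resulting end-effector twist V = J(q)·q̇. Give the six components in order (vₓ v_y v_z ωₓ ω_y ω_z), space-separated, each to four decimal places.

-0.0056 -0.2860 0.2062 0.5222 -0.8489 -0.1407

o_n = [0.9034, -0.1831, -0.1057]
J₁: ẑ×o_n = [0.1831, 0.9034, -0.0000], ω = ẑ
J2: z=[-0.3090, -0.9511, 0.0000] o=[0.6848, -0.2225, 0.0000] → [0.1005, -0.0327, 0.1958, -0.3090, -0.9511, 0.0000]
J3: z=[0.8065, -0.2621, 0.5299] o=[0.6192, -0.2012, 0.1102] → [0.0470, 0.3247, 0.0891, 0.8065, -0.2621, 0.5299]
V = J·q̇ = [-0.0056, -0.2860, 0.2062, 0.5222, -0.8489, -0.1407]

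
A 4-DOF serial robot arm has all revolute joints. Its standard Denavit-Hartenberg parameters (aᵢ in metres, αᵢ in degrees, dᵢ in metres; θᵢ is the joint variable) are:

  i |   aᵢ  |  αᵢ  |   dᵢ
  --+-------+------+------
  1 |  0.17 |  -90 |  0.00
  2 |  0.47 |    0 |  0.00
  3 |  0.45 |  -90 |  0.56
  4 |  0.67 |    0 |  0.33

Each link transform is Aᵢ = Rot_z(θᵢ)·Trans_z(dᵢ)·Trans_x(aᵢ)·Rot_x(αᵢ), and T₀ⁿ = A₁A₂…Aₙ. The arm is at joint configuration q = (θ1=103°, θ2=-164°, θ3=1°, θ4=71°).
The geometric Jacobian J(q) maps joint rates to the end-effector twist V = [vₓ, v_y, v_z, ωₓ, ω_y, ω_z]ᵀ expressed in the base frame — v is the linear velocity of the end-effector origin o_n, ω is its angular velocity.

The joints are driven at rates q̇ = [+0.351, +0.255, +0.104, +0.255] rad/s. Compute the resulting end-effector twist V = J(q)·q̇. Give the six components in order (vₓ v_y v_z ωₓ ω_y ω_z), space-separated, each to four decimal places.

o_n = [0.2570, -0.7866, 0.6405]
J₁: ẑ×o_n = [0.7866, 0.2570, -0.0000], ω = ẑ
J2: z=[-0.9744, -0.2250, 0.0000] o=[-0.0382, 0.1656, 0.0000] → [-0.1441, 0.6241, 0.9942, -0.9744, -0.2250, 0.0000]
J3: z=[-0.9744, -0.2250, 0.0000] o=[0.0634, -0.2746, 0.1295] → [-0.1149, 0.4978, 0.5425, -0.9744, -0.2250, 0.0000]
J4: z=[-0.0658, 0.2849, 0.9563] o=[-0.3855, -0.8199, 0.2611] → [0.0763, 0.6394, -0.1852, -0.0658, 0.2849, 0.9563]
V = J·q̇ = [0.2468, 0.4642, 0.2627, -0.3666, -0.0081, 0.5949]

0.2468 0.4642 0.2627 -0.3666 -0.0081 0.5949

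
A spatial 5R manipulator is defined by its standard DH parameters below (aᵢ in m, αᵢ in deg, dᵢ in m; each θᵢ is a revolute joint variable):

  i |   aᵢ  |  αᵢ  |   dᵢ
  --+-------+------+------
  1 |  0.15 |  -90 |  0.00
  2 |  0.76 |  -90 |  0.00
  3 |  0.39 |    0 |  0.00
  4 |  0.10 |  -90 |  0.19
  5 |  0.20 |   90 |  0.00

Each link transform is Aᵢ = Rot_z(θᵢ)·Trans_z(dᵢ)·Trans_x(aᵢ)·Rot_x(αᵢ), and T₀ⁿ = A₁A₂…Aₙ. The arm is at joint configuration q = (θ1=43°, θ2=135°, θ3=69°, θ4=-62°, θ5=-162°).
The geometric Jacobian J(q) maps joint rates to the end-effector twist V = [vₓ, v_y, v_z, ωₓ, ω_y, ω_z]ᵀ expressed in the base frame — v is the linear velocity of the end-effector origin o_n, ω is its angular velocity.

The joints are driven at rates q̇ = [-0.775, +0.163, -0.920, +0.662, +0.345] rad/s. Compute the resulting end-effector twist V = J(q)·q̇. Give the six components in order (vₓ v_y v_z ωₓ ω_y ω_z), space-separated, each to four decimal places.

o_n = [-0.1987, -0.6681, -0.3949]
J₁: ẑ×o_n = [0.6681, -0.1987, 0.0000], ω = ẑ
J2: z=[-0.6820, 0.7314, 0.0000] o=[0.1097, 0.1023, 0.0000] → [-0.2888, -0.2693, 0.7510, -0.6820, 0.7314, 0.0000]
J3: z=[-0.5171, -0.4822, 0.7071] o=[-0.2833, -0.2642, -0.5374] → [0.2169, 0.1336, 0.2497, -0.5171, -0.4822, 0.7071]
J4: z=[-0.5171, -0.4822, 0.7071] o=[-0.1073, -0.5979, -0.6362] → [-0.0668, 0.0602, -0.0078, -0.5171, -0.4822, 0.7071]
J5: z=[0.7399, -0.6671, 0.0862] o=[-0.2486, -0.7463, -0.5721] → [-0.1250, -0.1268, 0.0911, 0.7399, -0.6671, 0.0862]
V = J·q̇ = [-0.8517, -0.0167, -0.0810, 0.2775, 0.0135, -0.9277]

-0.8517 -0.0167 -0.0810 0.2775 0.0135 -0.9277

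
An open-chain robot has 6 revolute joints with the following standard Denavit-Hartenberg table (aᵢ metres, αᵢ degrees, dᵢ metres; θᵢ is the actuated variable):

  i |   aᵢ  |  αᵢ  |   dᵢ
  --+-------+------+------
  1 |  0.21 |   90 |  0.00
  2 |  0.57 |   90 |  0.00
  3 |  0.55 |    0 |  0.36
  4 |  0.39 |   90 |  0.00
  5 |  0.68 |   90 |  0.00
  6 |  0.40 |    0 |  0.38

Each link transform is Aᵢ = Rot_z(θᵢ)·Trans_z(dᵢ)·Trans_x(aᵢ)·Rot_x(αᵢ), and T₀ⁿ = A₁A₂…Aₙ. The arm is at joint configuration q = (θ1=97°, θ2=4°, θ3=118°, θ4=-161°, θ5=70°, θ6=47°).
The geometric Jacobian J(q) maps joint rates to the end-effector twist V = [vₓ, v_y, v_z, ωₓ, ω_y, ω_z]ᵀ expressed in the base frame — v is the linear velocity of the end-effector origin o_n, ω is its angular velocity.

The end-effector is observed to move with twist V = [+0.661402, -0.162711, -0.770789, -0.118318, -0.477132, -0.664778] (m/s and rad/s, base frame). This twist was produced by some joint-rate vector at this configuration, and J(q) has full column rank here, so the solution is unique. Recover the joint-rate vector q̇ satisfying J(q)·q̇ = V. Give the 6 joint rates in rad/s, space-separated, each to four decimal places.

o_n = [-0.6009, 1.1184, -1.0601]
J₁: ẑ×o_n = [-1.1184, -0.6009, 0.0000], ω = ẑ
J2: z=[0.9925, 0.1219, 0.0000] o=[-0.0256, 0.2084, 0.0000] → [-0.1292, 1.0522, 0.9733, 0.9925, 0.1219, 0.0000]
J3: z=[-0.0085, 0.0692, -0.9976] o=[-0.0949, 0.7728, 0.0398] → [0.2686, 0.4954, 0.0321, -0.0085, 0.0692, -0.9976]
J4: z=[-0.0085, 0.0692, -0.9976] o=[0.4154, 0.6013, -0.3374] → [0.4659, 1.0077, 0.0660, -0.0085, 0.0692, -0.9976]
J5: z=[-0.6430, -0.7644, -0.0476] o=[0.1168, 0.8513, -0.3175] → [0.5803, -0.4433, -0.7203, -0.6430, -0.7644, -0.0476]
J6: z=[-0.7167, 0.5787, 0.3891] o=[-0.0668, 1.0446, -0.9430] → [-0.0964, -0.2917, 0.2561, -0.7167, 0.5787, 0.3891]
q̇ = J⁺·V = [-0.4630, -0.6090, -0.1320, 0.0680, 0.0050, -0.6820]

-0.4630 -0.6090 -0.1320 0.0680 0.0050 -0.6820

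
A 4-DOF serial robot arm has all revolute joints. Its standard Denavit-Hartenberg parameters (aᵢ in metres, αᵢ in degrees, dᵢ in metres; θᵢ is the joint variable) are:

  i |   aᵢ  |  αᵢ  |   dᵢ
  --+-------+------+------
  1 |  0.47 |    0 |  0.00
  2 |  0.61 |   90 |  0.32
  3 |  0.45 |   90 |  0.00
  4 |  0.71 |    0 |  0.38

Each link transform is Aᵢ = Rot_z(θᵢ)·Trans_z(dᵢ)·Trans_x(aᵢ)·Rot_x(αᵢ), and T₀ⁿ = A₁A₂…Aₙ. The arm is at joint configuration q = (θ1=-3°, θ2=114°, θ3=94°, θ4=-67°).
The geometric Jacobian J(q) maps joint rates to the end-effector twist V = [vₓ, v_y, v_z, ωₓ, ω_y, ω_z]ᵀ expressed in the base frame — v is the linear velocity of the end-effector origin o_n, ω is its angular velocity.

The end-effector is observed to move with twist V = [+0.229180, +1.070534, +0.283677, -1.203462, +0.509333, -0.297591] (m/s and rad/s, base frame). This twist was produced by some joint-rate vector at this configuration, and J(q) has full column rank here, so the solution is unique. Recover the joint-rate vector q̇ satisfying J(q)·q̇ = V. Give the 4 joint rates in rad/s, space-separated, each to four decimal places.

o_n = [-0.4771, 0.6172, 1.0722]
J₁: ẑ×o_n = [-0.6172, -0.4771, 0.0000], ω = ẑ
J2: z=[0.0000, 0.0000, 1.0000] o=[0.4694, -0.0246, 0.0000] → [-0.6418, -0.9464, 0.0000, 0.0000, 0.0000, 1.0000]
J3: z=[0.9336, 0.3584, 0.0000] o=[0.2508, 0.5449, 0.3200] → [0.2695, -0.7022, 0.3283, 0.9336, 0.3584, 0.0000]
J4: z=[-0.3575, 0.9313, 0.0698] o=[0.2620, 0.5156, 0.7689] → [0.2753, 0.0569, 0.6520, -0.3575, 0.9313, 0.0698]
q̇ = J⁺·V = [0.0350, -0.3960, -0.9410, 0.9090]

0.0350 -0.3960 -0.9410 0.9090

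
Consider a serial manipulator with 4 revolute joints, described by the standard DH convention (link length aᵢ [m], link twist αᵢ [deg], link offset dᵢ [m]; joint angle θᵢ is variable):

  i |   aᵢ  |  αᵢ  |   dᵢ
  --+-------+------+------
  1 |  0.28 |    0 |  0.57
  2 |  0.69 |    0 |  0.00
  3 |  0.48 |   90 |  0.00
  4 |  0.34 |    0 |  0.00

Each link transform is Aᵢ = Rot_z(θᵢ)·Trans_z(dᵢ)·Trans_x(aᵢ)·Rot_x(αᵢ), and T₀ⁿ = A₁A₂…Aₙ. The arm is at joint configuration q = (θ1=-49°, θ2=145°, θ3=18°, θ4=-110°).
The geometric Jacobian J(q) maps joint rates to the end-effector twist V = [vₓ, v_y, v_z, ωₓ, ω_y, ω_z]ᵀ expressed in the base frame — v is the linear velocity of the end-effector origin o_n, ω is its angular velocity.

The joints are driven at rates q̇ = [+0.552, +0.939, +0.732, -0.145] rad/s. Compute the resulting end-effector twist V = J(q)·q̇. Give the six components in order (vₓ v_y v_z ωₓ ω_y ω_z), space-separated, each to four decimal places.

o_n = [-0.0364, 0.8072, 0.2505]
J₁: ẑ×o_n = [-0.8072, -0.0364, 0.0000], ω = ẑ
J2: z=[0.0000, 0.0000, 1.0000] o=[0.1837, -0.2113, 0.5700] → [-1.0185, -0.2201, 0.0000, 0.0000, 0.0000, 1.0000]
J3: z=[0.0000, 0.0000, 1.0000] o=[0.1116, 0.4749, 0.5700] → [-0.3323, -0.1479, 0.0000, 0.0000, 0.0000, 1.0000]
J4: z=[0.9135, 0.4067, 0.0000] o=[-0.0837, 0.9134, 0.5700] → [-0.1300, 0.2919, -0.1163, 0.9135, 0.4067, 0.0000]
V = J·q̇ = [-1.6263, -0.3773, 0.0169, -0.1325, -0.0590, 2.2230]

-1.6263 -0.3773 0.0169 -0.1325 -0.0590 2.2230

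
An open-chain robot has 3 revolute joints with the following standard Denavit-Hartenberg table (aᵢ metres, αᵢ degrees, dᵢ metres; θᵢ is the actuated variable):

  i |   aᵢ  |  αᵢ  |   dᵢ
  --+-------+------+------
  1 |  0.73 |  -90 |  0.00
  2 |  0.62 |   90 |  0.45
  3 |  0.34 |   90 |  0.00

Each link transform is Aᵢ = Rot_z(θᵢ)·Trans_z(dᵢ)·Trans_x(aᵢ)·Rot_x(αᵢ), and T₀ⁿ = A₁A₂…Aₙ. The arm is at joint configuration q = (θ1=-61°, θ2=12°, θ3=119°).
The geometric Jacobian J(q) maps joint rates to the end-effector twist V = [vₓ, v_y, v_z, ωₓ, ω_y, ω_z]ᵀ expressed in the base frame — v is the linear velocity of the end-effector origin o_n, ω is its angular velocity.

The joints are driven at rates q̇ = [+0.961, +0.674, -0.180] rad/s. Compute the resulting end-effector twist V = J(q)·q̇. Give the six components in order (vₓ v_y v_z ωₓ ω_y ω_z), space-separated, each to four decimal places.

0.6600 1.2001 -0.3112 0.5714 0.3595 0.7849

o_n = [1.2234, -0.6655, -0.0946]
J₁: ẑ×o_n = [0.6655, 1.2234, -0.0000], ω = ẑ
J2: z=[0.8746, 0.4848, 0.0000] o=[0.3539, -0.6385, 0.0000] → [-0.0459, 0.0828, -0.4452, 0.8746, 0.4848, 0.0000]
J3: z=[0.1008, -0.1818, 0.9781] o=[1.0415, -0.9507, -0.1289] → [-0.2852, 0.1745, 0.0618, 0.1008, -0.1818, 0.9781]
V = J·q̇ = [0.6600, 1.2001, -0.3112, 0.5714, 0.3595, 0.7849]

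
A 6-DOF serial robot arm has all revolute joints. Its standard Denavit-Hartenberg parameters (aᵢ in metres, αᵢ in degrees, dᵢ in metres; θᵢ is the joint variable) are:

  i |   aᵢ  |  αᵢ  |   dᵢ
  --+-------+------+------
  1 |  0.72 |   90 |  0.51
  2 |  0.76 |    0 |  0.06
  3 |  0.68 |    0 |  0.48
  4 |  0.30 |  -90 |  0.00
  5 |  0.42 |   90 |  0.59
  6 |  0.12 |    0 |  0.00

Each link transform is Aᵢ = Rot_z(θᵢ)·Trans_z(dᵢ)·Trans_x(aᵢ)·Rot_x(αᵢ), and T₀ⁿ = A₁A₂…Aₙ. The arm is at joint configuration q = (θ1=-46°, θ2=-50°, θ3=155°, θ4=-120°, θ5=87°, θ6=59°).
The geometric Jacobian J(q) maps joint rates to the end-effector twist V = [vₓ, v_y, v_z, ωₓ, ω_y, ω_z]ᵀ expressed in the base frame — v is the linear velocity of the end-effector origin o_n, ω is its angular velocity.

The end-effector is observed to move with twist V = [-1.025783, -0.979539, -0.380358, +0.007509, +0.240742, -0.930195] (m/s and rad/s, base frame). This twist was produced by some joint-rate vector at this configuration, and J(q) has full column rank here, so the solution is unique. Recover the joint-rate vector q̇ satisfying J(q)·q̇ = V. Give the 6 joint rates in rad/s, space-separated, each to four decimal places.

o_n = [1.0177, -1.1386, 1.1697]
J₁: ẑ×o_n = [1.1386, 1.0177, -0.0000], ω = ẑ
J2: z=[-0.7193, -0.6947, 0.0000] o=[0.5002, -0.5179, 0.5100] → [-0.4583, 0.4746, 0.8060, -0.7193, -0.6947, 0.0000]
J3: z=[-0.7193, -0.6947, 0.0000] o=[0.7963, -0.9110, -0.0722] → [-0.8627, 0.8934, 0.3175, -0.7193, -0.6947, 0.0000]
J4: z=[-0.7193, -0.6947, 0.0000] o=[0.3288, -1.1178, 0.5846] → [-0.4064, 0.4209, 0.4935, -0.7193, -0.6947, 0.0000]
J5: z=[0.1798, -0.1862, 0.9659] o=[0.5301, -1.3263, 0.5070] → [-0.3047, 0.3518, 0.1245, 0.1798, -0.1862, 0.9659]
J6: z=[0.6324, -0.7302, -0.2585] o=[0.9526, -1.1601, 1.0712] → [-0.0664, -0.0791, 0.0611, 0.6324, -0.7302, -0.2585]
q̇ = J⁺·V = [-0.9400, -0.8070, 0.1870, 0.4560, -0.0340, -0.1650]

-0.9400 -0.8070 0.1870 0.4560 -0.0340 -0.1650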